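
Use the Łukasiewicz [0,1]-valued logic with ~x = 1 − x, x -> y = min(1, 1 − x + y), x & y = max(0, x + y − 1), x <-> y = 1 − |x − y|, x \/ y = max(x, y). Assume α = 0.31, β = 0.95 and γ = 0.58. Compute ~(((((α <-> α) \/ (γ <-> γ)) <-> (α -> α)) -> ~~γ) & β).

α <-> α = 1 − |0.31 − 0.31| = 1 − 0.00 = 1.00
γ <-> γ = 1 − |0.58 − 0.58| = 1 − 0.00 = 1.00
(α <-> α) \/ (γ <-> γ) = max(1.00, 1.00) = 1.00
α -> α = min(1, 1 − 0.31 + 0.31) = min(1, 1.00) = 1.00
((α <-> α) \/ (γ <-> γ)) <-> (α -> α) = 1 − |1.00 − 1.00| = 1 − 0.00 = 1.00
~γ = 1 − 0.58 = 0.42
~~γ = 1 − 0.42 = 0.58
(((α <-> α) \/ (γ <-> γ)) <-> (α -> α)) -> ~~γ = min(1, 1 − 1.00 + 0.58) = min(1, 0.58) = 0.58
((((α <-> α) \/ (γ <-> γ)) <-> (α -> α)) -> ~~γ) & β = max(0, 0.58 + 0.95 − 1) = max(0, 0.53) = 0.53
~(((((α <-> α) \/ (γ <-> γ)) <-> (α -> α)) -> ~~γ) & β) = 1 − 0.53 = 0.47

0.47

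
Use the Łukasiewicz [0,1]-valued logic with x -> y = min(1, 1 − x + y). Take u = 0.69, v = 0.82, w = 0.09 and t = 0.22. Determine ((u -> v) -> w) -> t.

u -> v = min(1, 1 − 0.69 + 0.82) = min(1, 1.13) = 1.00
(u -> v) -> w = min(1, 1 − 1.00 + 0.09) = min(1, 0.09) = 0.09
((u -> v) -> w) -> t = min(1, 1 − 0.09 + 0.22) = min(1, 1.13) = 1.00

1.00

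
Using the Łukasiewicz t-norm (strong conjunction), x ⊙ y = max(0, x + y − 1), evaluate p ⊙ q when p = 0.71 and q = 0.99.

p ⊙ q = max(0, 0.71 + 0.99 − 1) = max(0, 0.70) = 0.70
For comparison, the Gödel (minimum) t-norm min(x, y) would give 0.71.

0.70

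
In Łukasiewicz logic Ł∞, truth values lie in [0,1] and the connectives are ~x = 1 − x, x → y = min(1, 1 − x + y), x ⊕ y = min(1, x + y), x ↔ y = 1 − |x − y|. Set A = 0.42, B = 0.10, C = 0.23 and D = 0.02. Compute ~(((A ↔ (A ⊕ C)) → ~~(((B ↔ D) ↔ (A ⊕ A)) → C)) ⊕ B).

A ⊕ C = min(1, 0.42 + 0.23) = min(1, 0.65) = 0.65
A ↔ (A ⊕ C) = 1 − |0.42 − 0.65| = 1 − 0.23 = 0.77
B ↔ D = 1 − |0.10 − 0.02| = 1 − 0.08 = 0.92
A ⊕ A = min(1, 0.42 + 0.42) = min(1, 0.84) = 0.84
(B ↔ D) ↔ (A ⊕ A) = 1 − |0.92 − 0.84| = 1 − 0.08 = 0.92
((B ↔ D) ↔ (A ⊕ A)) → C = min(1, 1 − 0.92 + 0.23) = min(1, 0.31) = 0.31
~(((B ↔ D) ↔ (A ⊕ A)) → C) = 1 − 0.31 = 0.69
~~(((B ↔ D) ↔ (A ⊕ A)) → C) = 1 − 0.69 = 0.31
(A ↔ (A ⊕ C)) → ~~(((B ↔ D) ↔ (A ⊕ A)) → C) = min(1, 1 − 0.77 + 0.31) = min(1, 0.54) = 0.54
((A ↔ (A ⊕ C)) → ~~(((B ↔ D) ↔ (A ⊕ A)) → C)) ⊕ B = min(1, 0.54 + 0.10) = min(1, 0.64) = 0.64
~(((A ↔ (A ⊕ C)) → ~~(((B ↔ D) ↔ (A ⊕ A)) → C)) ⊕ B) = 1 − 0.64 = 0.36

0.36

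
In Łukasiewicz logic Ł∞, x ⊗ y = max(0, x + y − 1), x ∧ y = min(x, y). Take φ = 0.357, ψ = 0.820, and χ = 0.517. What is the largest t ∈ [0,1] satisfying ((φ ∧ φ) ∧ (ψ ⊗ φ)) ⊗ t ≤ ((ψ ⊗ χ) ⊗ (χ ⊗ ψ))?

0.823

φ ∧ φ = min(0.357, 0.357) = 0.357
ψ ⊗ φ = max(0, 0.820 + 0.357 − 1) = max(0, 0.177) = 0.177
(φ ∧ φ) ∧ (ψ ⊗ φ) = min(0.357, 0.177) = 0.177
So the left factor is (φ ∧ φ) ∧ (ψ ⊗ φ) = 0.177.
ψ ⊗ χ = max(0, 0.820 + 0.517 − 1) = max(0, 0.337) = 0.337
χ ⊗ ψ = max(0, 0.517 + 0.820 − 1) = max(0, 0.337) = 0.337
(ψ ⊗ χ) ⊗ (χ ⊗ ψ) = max(0, 0.337 + 0.337 − 1) = max(0, -0.326) = 0.000
So the right-hand bound is (ψ ⊗ χ) ⊗ (χ ⊗ ψ) = 0.000.
The residuum of the Łukasiewicz t-norm gives the supremum: min(1, 1 − 0.177 + 0.000).
1 − 0.177 + 0.000 = 0.823, so t = min(1, 0.823) = 0.823.
Check: 0.177 ⊗ 0.823 = max(0, 0.000) = 0.000 ≤ 0.000.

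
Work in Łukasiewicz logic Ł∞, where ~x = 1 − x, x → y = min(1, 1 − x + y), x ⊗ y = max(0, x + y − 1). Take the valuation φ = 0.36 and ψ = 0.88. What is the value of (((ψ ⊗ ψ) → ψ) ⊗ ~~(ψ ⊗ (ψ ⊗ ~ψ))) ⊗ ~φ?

0.00

ψ ⊗ ψ = max(0, 0.88 + 0.88 − 1) = max(0, 0.76) = 0.76
(ψ ⊗ ψ) → ψ = min(1, 1 − 0.76 + 0.88) = min(1, 1.12) = 1.00
~ψ = 1 − 0.88 = 0.12
ψ ⊗ ~ψ = max(0, 0.88 + 0.12 − 1) = max(0, 0.00) = 0.00
ψ ⊗ (ψ ⊗ ~ψ) = max(0, 0.88 + 0.00 − 1) = max(0, -0.12) = 0.00
~(ψ ⊗ (ψ ⊗ ~ψ)) = 1 − 0.00 = 1.00
~~(ψ ⊗ (ψ ⊗ ~ψ)) = 1 − 1.00 = 0.00
((ψ ⊗ ψ) → ψ) ⊗ ~~(ψ ⊗ (ψ ⊗ ~ψ)) = max(0, 1.00 + 0.00 − 1) = max(0, 0.00) = 0.00
~φ = 1 − 0.36 = 0.64
(((ψ ⊗ ψ) → ψ) ⊗ ~~(ψ ⊗ (ψ ⊗ ~ψ))) ⊗ ~φ = max(0, 0.00 + 0.64 − 1) = max(0, -0.36) = 0.00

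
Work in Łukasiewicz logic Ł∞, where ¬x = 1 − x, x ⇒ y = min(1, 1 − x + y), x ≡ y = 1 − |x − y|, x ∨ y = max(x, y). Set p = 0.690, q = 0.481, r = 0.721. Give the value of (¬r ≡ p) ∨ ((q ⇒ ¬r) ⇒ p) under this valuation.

0.892

¬r = 1 − 0.721 = 0.279
¬r ≡ p = 1 − |0.279 − 0.690| = 1 − 0.411 = 0.589
q ⇒ ¬r = min(1, 1 − 0.481 + 0.279) = min(1, 0.798) = 0.798
(q ⇒ ¬r) ⇒ p = min(1, 1 − 0.798 + 0.690) = min(1, 0.892) = 0.892
(¬r ≡ p) ∨ ((q ⇒ ¬r) ⇒ p) = max(0.589, 0.892) = 0.892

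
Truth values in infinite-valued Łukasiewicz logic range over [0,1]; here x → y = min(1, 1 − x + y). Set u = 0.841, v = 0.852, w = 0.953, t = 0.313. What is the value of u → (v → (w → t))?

w → t = min(1, 1 − 0.953 + 0.313) = min(1, 0.360) = 0.360
v → (w → t) = min(1, 1 − 0.852 + 0.360) = min(1, 0.508) = 0.508
u → (v → (w → t)) = min(1, 1 − 0.841 + 0.508) = min(1, 0.667) = 0.667

0.667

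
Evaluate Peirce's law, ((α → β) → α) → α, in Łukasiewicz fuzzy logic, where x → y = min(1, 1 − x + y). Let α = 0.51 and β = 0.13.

0.62

α → β = min(1, 1 − 0.51 + 0.13) = min(1, 0.62) = 0.62
(α → β) → α = min(1, 1 − 0.62 + 0.51) = min(1, 0.89) = 0.89
((α → β) → α) → α = min(1, 1 − 0.89 + 0.51) = min(1, 0.62) = 0.62
(The value 0.62 < 1 shows this instance is not satisfied; not a Ł∞-tautology in general.)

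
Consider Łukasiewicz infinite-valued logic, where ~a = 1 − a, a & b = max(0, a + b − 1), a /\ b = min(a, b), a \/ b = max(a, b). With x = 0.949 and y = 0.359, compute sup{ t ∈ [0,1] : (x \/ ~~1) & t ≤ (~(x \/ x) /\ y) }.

~1 = 1 − 1.000 = 0.000
~~1 = 1 − 0.000 = 1.000
x \/ ~~1 = max(0.949, 1.000) = 1.000
So the left factor is x \/ ~~1 = 1.000.
x \/ x = max(0.949, 0.949) = 0.949
~(x \/ x) = 1 − 0.949 = 0.051
~(x \/ x) /\ y = min(0.051, 0.359) = 0.051
So the right-hand bound is ~(x \/ x) /\ y = 0.051.
The residuum of the Łukasiewicz t-norm gives the supremum: min(1, 1 − 1.000 + 0.051).
1 − 1.000 + 0.051 = 0.051, so t = min(1, 0.051) = 0.051.
Check: 1.000 & 0.051 = max(0, 0.051) = 0.051 ≤ 0.051.

0.051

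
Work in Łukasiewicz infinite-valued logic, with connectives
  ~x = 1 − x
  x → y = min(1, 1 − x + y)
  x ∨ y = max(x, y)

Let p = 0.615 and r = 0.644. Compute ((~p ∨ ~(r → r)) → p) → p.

~p = 1 − 0.615 = 0.385
r → r = min(1, 1 − 0.644 + 0.644) = min(1, 1.000) = 1.000
~(r → r) = 1 − 1.000 = 0.000
~p ∨ ~(r → r) = max(0.385, 0.000) = 0.385
(~p ∨ ~(r → r)) → p = min(1, 1 − 0.385 + 0.615) = min(1, 1.230) = 1.000
((~p ∨ ~(r → r)) → p) → p = min(1, 1 − 1.000 + 0.615) = min(1, 0.615) = 0.615

0.615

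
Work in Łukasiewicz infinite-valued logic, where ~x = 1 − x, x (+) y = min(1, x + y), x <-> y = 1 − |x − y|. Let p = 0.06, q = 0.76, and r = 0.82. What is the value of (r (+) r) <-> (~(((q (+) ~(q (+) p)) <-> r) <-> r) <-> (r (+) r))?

r (+) r = min(1, 0.82 + 0.82) = min(1, 1.64) = 1.00
q (+) p = min(1, 0.76 + 0.06) = min(1, 0.82) = 0.82
~(q (+) p) = 1 − 0.82 = 0.18
q (+) ~(q (+) p) = min(1, 0.76 + 0.18) = min(1, 0.94) = 0.94
(q (+) ~(q (+) p)) <-> r = 1 − |0.94 − 0.82| = 1 − 0.12 = 0.88
((q (+) ~(q (+) p)) <-> r) <-> r = 1 − |0.88 − 0.82| = 1 − 0.06 = 0.94
~(((q (+) ~(q (+) p)) <-> r) <-> r) = 1 − 0.94 = 0.06
~(((q (+) ~(q (+) p)) <-> r) <-> r) <-> (r (+) r) = 1 − |0.06 − 1.00| = 1 − 0.94 = 0.06
(r (+) r) <-> (~(((q (+) ~(q (+) p)) <-> r) <-> r) <-> (r (+) r)) = 1 − |1.00 − 0.06| = 1 − 0.94 = 0.06

0.06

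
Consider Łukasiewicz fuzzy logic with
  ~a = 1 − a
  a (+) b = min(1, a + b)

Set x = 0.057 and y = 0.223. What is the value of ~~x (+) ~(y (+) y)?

0.611

~x = 1 − 0.057 = 0.943
~~x = 1 − 0.943 = 0.057
y (+) y = min(1, 0.223 + 0.223) = min(1, 0.446) = 0.446
~(y (+) y) = 1 − 0.446 = 0.554
~~x (+) ~(y (+) y) = min(1, 0.057 + 0.554) = min(1, 0.611) = 0.611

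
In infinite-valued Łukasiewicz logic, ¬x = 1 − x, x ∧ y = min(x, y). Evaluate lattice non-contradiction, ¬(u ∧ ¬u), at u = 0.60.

0.60

¬u = 1 − 0.60 = 0.40
u ∧ ¬u = min(0.60, 0.40) = 0.40
¬(u ∧ ¬u) = 1 − 0.40 = 0.60
(The value 0.60 < 1 shows this instance is not satisfied; not a Ł∞-tautology — its value is 1 − min(a, 1−a).)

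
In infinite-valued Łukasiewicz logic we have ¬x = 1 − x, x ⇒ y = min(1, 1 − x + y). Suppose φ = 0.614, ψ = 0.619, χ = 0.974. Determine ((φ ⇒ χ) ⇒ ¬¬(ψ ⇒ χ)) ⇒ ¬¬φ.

0.614

φ ⇒ χ = min(1, 1 − 0.614 + 0.974) = min(1, 1.360) = 1.000
ψ ⇒ χ = min(1, 1 − 0.619 + 0.974) = min(1, 1.355) = 1.000
¬(ψ ⇒ χ) = 1 − 1.000 = 0.000
¬¬(ψ ⇒ χ) = 1 − 0.000 = 1.000
(φ ⇒ χ) ⇒ ¬¬(ψ ⇒ χ) = min(1, 1 − 1.000 + 1.000) = min(1, 1.000) = 1.000
¬φ = 1 − 0.614 = 0.386
¬¬φ = 1 − 0.386 = 0.614
((φ ⇒ χ) ⇒ ¬¬(ψ ⇒ χ)) ⇒ ¬¬φ = min(1, 1 − 1.000 + 0.614) = min(1, 0.614) = 0.614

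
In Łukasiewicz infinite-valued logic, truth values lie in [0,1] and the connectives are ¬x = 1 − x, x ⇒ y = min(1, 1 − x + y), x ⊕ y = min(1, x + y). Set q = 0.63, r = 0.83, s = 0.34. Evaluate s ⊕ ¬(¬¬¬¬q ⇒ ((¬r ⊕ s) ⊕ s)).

¬q = 1 − 0.63 = 0.37
¬¬q = 1 − 0.37 = 0.63
¬¬¬q = 1 − 0.63 = 0.37
¬¬¬¬q = 1 − 0.37 = 0.63
¬r = 1 − 0.83 = 0.17
¬r ⊕ s = min(1, 0.17 + 0.34) = min(1, 0.51) = 0.51
(¬r ⊕ s) ⊕ s = min(1, 0.51 + 0.34) = min(1, 0.85) = 0.85
¬¬¬¬q ⇒ ((¬r ⊕ s) ⊕ s) = min(1, 1 − 0.63 + 0.85) = min(1, 1.22) = 1.00
¬(¬¬¬¬q ⇒ ((¬r ⊕ s) ⊕ s)) = 1 − 1.00 = 0.00
s ⊕ ¬(¬¬¬¬q ⇒ ((¬r ⊕ s) ⊕ s)) = min(1, 0.34 + 0.00) = min(1, 0.34) = 0.34

0.34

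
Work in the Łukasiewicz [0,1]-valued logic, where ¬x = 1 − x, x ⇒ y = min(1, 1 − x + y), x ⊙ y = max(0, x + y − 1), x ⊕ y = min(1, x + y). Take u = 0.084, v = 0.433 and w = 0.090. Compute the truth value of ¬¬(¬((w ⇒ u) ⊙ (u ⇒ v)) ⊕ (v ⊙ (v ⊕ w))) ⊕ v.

w ⇒ u = min(1, 1 − 0.090 + 0.084) = min(1, 0.994) = 0.994
u ⇒ v = min(1, 1 − 0.084 + 0.433) = min(1, 1.349) = 1.000
(w ⇒ u) ⊙ (u ⇒ v) = max(0, 0.994 + 1.000 − 1) = max(0, 0.994) = 0.994
¬((w ⇒ u) ⊙ (u ⇒ v)) = 1 − 0.994 = 0.006
v ⊕ w = min(1, 0.433 + 0.090) = min(1, 0.523) = 0.523
v ⊙ (v ⊕ w) = max(0, 0.433 + 0.523 − 1) = max(0, -0.044) = 0.000
¬((w ⇒ u) ⊙ (u ⇒ v)) ⊕ (v ⊙ (v ⊕ w)) = min(1, 0.006 + 0.000) = min(1, 0.006) = 0.006
¬(¬((w ⇒ u) ⊙ (u ⇒ v)) ⊕ (v ⊙ (v ⊕ w))) = 1 − 0.006 = 0.994
¬¬(¬((w ⇒ u) ⊙ (u ⇒ v)) ⊕ (v ⊙ (v ⊕ w))) = 1 − 0.994 = 0.006
¬¬(¬((w ⇒ u) ⊙ (u ⇒ v)) ⊕ (v ⊙ (v ⊕ w))) ⊕ v = min(1, 0.006 + 0.433) = min(1, 0.439) = 0.439

0.439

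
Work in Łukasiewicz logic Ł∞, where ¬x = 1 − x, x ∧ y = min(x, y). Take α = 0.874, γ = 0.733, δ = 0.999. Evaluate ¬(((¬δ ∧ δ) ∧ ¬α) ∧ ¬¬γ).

¬δ = 1 − 0.999 = 0.001
¬δ ∧ δ = min(0.001, 0.999) = 0.001
¬α = 1 − 0.874 = 0.126
(¬δ ∧ δ) ∧ ¬α = min(0.001, 0.126) = 0.001
¬γ = 1 − 0.733 = 0.267
¬¬γ = 1 − 0.267 = 0.733
((¬δ ∧ δ) ∧ ¬α) ∧ ¬¬γ = min(0.001, 0.733) = 0.001
¬(((¬δ ∧ δ) ∧ ¬α) ∧ ¬¬γ) = 1 − 0.001 = 0.999

0.999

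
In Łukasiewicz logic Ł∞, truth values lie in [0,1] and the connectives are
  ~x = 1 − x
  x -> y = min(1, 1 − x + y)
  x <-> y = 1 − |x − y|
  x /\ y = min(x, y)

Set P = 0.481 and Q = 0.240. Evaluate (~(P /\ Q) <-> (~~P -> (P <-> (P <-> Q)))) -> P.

P /\ Q = min(0.481, 0.240) = 0.240
~(P /\ Q) = 1 − 0.240 = 0.760
~P = 1 − 0.481 = 0.519
~~P = 1 − 0.519 = 0.481
P <-> Q = 1 − |0.481 − 0.240| = 1 − 0.241 = 0.759
P <-> (P <-> Q) = 1 − |0.481 − 0.759| = 1 − 0.278 = 0.722
~~P -> (P <-> (P <-> Q)) = min(1, 1 − 0.481 + 0.722) = min(1, 1.241) = 1.000
~(P /\ Q) <-> (~~P -> (P <-> (P <-> Q))) = 1 − |0.760 − 1.000| = 1 − 0.240 = 0.760
(~(P /\ Q) <-> (~~P -> (P <-> (P <-> Q)))) -> P = min(1, 1 − 0.760 + 0.481) = min(1, 0.721) = 0.721

0.721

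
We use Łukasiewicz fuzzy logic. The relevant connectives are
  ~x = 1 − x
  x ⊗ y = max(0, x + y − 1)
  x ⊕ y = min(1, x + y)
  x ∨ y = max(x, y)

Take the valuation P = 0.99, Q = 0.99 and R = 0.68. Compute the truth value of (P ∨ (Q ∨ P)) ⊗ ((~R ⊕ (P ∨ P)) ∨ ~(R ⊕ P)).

0.99

Q ∨ P = max(0.99, 0.99) = 0.99
P ∨ (Q ∨ P) = max(0.99, 0.99) = 0.99
~R = 1 − 0.68 = 0.32
P ∨ P = max(0.99, 0.99) = 0.99
~R ⊕ (P ∨ P) = min(1, 0.32 + 0.99) = min(1, 1.31) = 1.00
R ⊕ P = min(1, 0.68 + 0.99) = min(1, 1.67) = 1.00
~(R ⊕ P) = 1 − 1.00 = 0.00
(~R ⊕ (P ∨ P)) ∨ ~(R ⊕ P) = max(1.00, 0.00) = 1.00
(P ∨ (Q ∨ P)) ⊗ ((~R ⊕ (P ∨ P)) ∨ ~(R ⊕ P)) = max(0, 0.99 + 1.00 − 1) = max(0, 0.99) = 0.99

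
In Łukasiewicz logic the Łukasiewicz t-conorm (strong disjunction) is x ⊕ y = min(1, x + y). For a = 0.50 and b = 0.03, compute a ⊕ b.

a ⊕ b = min(1, 0.50 + 0.03) = min(1, 0.53) = 0.53
For comparison, the Gödel t-conorm max(x, y) would give 0.50.

0.53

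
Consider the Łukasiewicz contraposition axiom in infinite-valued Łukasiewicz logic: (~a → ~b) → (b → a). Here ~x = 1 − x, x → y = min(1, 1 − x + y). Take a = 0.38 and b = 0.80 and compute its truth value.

1.00

~a = 1 − 0.38 = 0.62
~b = 1 − 0.80 = 0.20
~a → ~b = min(1, 1 − 0.62 + 0.20) = min(1, 0.58) = 0.58
b → a = min(1, 1 − 0.80 + 0.38) = min(1, 0.58) = 0.58
(~a → ~b) → (b → a) = min(1, 1 − 0.58 + 0.58) = min(1, 1.00) = 1.00
(As expected: an axiom of Ł∞, always 1.)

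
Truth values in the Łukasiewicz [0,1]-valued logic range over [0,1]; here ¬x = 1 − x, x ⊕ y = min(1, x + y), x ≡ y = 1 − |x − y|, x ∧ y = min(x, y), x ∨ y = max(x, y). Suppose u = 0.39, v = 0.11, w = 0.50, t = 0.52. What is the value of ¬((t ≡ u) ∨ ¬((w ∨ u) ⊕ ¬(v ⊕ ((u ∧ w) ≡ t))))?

0.13

t ≡ u = 1 − |0.52 − 0.39| = 1 − 0.13 = 0.87
w ∨ u = max(0.50, 0.39) = 0.50
u ∧ w = min(0.39, 0.50) = 0.39
(u ∧ w) ≡ t = 1 − |0.39 − 0.52| = 1 − 0.13 = 0.87
v ⊕ ((u ∧ w) ≡ t) = min(1, 0.11 + 0.87) = min(1, 0.98) = 0.98
¬(v ⊕ ((u ∧ w) ≡ t)) = 1 − 0.98 = 0.02
(w ∨ u) ⊕ ¬(v ⊕ ((u ∧ w) ≡ t)) = min(1, 0.50 + 0.02) = min(1, 0.52) = 0.52
¬((w ∨ u) ⊕ ¬(v ⊕ ((u ∧ w) ≡ t))) = 1 − 0.52 = 0.48
(t ≡ u) ∨ ¬((w ∨ u) ⊕ ¬(v ⊕ ((u ∧ w) ≡ t))) = max(0.87, 0.48) = 0.87
¬((t ≡ u) ∨ ¬((w ∨ u) ⊕ ¬(v ⊕ ((u ∧ w) ≡ t)))) = 1 − 0.87 = 0.13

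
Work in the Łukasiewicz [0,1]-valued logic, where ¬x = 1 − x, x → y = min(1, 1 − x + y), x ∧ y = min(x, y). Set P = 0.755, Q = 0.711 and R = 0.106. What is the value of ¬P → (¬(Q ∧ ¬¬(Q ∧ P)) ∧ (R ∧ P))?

0.861

¬P = 1 − 0.755 = 0.245
Q ∧ P = min(0.711, 0.755) = 0.711
¬(Q ∧ P) = 1 − 0.711 = 0.289
¬¬(Q ∧ P) = 1 − 0.289 = 0.711
Q ∧ ¬¬(Q ∧ P) = min(0.711, 0.711) = 0.711
¬(Q ∧ ¬¬(Q ∧ P)) = 1 − 0.711 = 0.289
R ∧ P = min(0.106, 0.755) = 0.106
¬(Q ∧ ¬¬(Q ∧ P)) ∧ (R ∧ P) = min(0.289, 0.106) = 0.106
¬P → (¬(Q ∧ ¬¬(Q ∧ P)) ∧ (R ∧ P)) = min(1, 1 − 0.245 + 0.106) = min(1, 0.861) = 0.861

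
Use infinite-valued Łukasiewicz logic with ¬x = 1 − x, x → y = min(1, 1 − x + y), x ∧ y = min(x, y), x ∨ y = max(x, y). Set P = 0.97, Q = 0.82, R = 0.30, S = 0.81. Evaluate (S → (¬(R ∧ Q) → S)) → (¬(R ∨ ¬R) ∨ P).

0.97

R ∧ Q = min(0.30, 0.82) = 0.30
¬(R ∧ Q) = 1 − 0.30 = 0.70
¬(R ∧ Q) → S = min(1, 1 − 0.70 + 0.81) = min(1, 1.11) = 1.00
S → (¬(R ∧ Q) → S) = min(1, 1 − 0.81 + 1.00) = min(1, 1.19) = 1.00
¬R = 1 − 0.30 = 0.70
R ∨ ¬R = max(0.30, 0.70) = 0.70
¬(R ∨ ¬R) = 1 − 0.70 = 0.30
¬(R ∨ ¬R) ∨ P = max(0.30, 0.97) = 0.97
(S → (¬(R ∧ Q) → S)) → (¬(R ∨ ¬R) ∨ P) = min(1, 1 − 1.00 + 0.97) = min(1, 0.97) = 0.97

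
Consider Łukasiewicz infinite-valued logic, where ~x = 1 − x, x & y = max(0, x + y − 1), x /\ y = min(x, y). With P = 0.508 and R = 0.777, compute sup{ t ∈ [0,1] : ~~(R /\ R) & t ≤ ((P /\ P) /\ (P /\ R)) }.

0.731

R /\ R = min(0.777, 0.777) = 0.777
~(R /\ R) = 1 − 0.777 = 0.223
~~(R /\ R) = 1 − 0.223 = 0.777
So the left factor is ~~(R /\ R) = 0.777.
P /\ P = min(0.508, 0.508) = 0.508
P /\ R = min(0.508, 0.777) = 0.508
(P /\ P) /\ (P /\ R) = min(0.508, 0.508) = 0.508
So the right-hand bound is (P /\ P) /\ (P /\ R) = 0.508.
The residuum of the Łukasiewicz t-norm gives the supremum: min(1, 1 − 0.777 + 0.508).
1 − 0.777 + 0.508 = 0.731, so t = min(1, 0.731) = 0.731.
Check: 0.777 & 0.731 = max(0, 0.508) = 0.508 ≤ 0.508.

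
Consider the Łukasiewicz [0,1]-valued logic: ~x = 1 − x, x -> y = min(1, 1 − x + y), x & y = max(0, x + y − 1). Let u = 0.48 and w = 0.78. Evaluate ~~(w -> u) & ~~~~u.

0.18

w -> u = min(1, 1 − 0.78 + 0.48) = min(1, 0.70) = 0.70
~(w -> u) = 1 − 0.70 = 0.30
~~(w -> u) = 1 − 0.30 = 0.70
~u = 1 − 0.48 = 0.52
~~u = 1 − 0.52 = 0.48
~~~u = 1 − 0.48 = 0.52
~~~~u = 1 − 0.52 = 0.48
~~(w -> u) & ~~~~u = max(0, 0.70 + 0.48 − 1) = max(0, 0.18) = 0.18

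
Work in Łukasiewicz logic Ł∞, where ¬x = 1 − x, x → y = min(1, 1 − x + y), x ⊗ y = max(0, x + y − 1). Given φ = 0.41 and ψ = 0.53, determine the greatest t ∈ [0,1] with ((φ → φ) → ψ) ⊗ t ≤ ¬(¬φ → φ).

0.65

φ → φ = min(1, 1 − 0.41 + 0.41) = min(1, 1.00) = 1.00
(φ → φ) → ψ = min(1, 1 − 1.00 + 0.53) = min(1, 0.53) = 0.53
So the left factor is (φ → φ) → ψ = 0.53.
¬φ = 1 − 0.41 = 0.59
¬φ → φ = min(1, 1 − 0.59 + 0.41) = min(1, 0.82) = 0.82
¬(¬φ → φ) = 1 − 0.82 = 0.18
So the right-hand bound is ¬(¬φ → φ) = 0.18.
The residuum of the Łukasiewicz t-norm gives the supremum: min(1, 1 − 0.53 + 0.18).
1 − 0.53 + 0.18 = 0.65, so t = min(1, 0.65) = 0.65.
Check: 0.53 ⊗ 0.65 = max(0, 0.18) = 0.18 ≤ 0.18.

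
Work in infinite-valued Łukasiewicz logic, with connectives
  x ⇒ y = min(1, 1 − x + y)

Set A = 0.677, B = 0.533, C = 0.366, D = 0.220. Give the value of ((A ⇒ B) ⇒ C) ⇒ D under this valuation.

0.710

A ⇒ B = min(1, 1 − 0.677 + 0.533) = min(1, 0.856) = 0.856
(A ⇒ B) ⇒ C = min(1, 1 − 0.856 + 0.366) = min(1, 0.510) = 0.510
((A ⇒ B) ⇒ C) ⇒ D = min(1, 1 − 0.510 + 0.220) = min(1, 0.710) = 0.710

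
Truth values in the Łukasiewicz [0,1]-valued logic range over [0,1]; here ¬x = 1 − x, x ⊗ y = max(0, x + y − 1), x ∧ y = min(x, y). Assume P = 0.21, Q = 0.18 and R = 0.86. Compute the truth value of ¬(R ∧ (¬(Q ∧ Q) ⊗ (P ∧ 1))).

0.97

Q ∧ Q = min(0.18, 0.18) = 0.18
¬(Q ∧ Q) = 1 − 0.18 = 0.82
P ∧ 1 = min(0.21, 1.00) = 0.21
¬(Q ∧ Q) ⊗ (P ∧ 1) = max(0, 0.82 + 0.21 − 1) = max(0, 0.03) = 0.03
R ∧ (¬(Q ∧ Q) ⊗ (P ∧ 1)) = min(0.86, 0.03) = 0.03
¬(R ∧ (¬(Q ∧ Q) ⊗ (P ∧ 1))) = 1 − 0.03 = 0.97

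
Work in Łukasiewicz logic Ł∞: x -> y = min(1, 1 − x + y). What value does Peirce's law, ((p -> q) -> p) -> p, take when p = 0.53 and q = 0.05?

0.53

p -> q = min(1, 1 − 0.53 + 0.05) = min(1, 0.52) = 0.52
(p -> q) -> p = min(1, 1 − 0.52 + 0.53) = min(1, 1.01) = 1.00
((p -> q) -> p) -> p = min(1, 1 − 1.00 + 0.53) = min(1, 0.53) = 0.53
(The value 0.53 < 1 shows this instance is not satisfied; not a Ł∞-tautology in general.)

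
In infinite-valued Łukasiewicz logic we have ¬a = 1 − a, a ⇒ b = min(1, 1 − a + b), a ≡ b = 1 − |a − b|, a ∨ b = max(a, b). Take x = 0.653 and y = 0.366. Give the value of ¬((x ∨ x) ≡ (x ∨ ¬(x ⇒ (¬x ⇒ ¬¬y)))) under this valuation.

x ∨ x = max(0.653, 0.653) = 0.653
¬x = 1 − 0.653 = 0.347
¬y = 1 − 0.366 = 0.634
¬¬y = 1 − 0.634 = 0.366
¬x ⇒ ¬¬y = min(1, 1 − 0.347 + 0.366) = min(1, 1.019) = 1.000
x ⇒ (¬x ⇒ ¬¬y) = min(1, 1 − 0.653 + 1.000) = min(1, 1.347) = 1.000
¬(x ⇒ (¬x ⇒ ¬¬y)) = 1 − 1.000 = 0.000
x ∨ ¬(x ⇒ (¬x ⇒ ¬¬y)) = max(0.653, 0.000) = 0.653
(x ∨ x) ≡ (x ∨ ¬(x ⇒ (¬x ⇒ ¬¬y))) = 1 − |0.653 − 0.653| = 1 − 0.000 = 1.000
¬((x ∨ x) ≡ (x ∨ ¬(x ⇒ (¬x ⇒ ¬¬y)))) = 1 − 1.000 = 0.000

0.000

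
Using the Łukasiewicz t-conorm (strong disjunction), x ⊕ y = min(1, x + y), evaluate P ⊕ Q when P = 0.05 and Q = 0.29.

0.34

P ⊕ Q = min(1, 0.05 + 0.29) = min(1, 0.34) = 0.34
For comparison, the Gödel t-conorm max(x, y) would give 0.29.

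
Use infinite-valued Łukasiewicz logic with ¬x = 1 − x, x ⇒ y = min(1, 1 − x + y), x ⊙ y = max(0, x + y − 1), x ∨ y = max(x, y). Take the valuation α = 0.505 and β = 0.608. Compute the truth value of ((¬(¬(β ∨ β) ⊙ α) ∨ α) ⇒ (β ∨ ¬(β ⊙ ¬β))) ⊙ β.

β ∨ β = max(0.608, 0.608) = 0.608
¬(β ∨ β) = 1 − 0.608 = 0.392
¬(β ∨ β) ⊙ α = max(0, 0.392 + 0.505 − 1) = max(0, -0.103) = 0.000
¬(¬(β ∨ β) ⊙ α) = 1 − 0.000 = 1.000
¬(¬(β ∨ β) ⊙ α) ∨ α = max(1.000, 0.505) = 1.000
¬β = 1 − 0.608 = 0.392
β ⊙ ¬β = max(0, 0.608 + 0.392 − 1) = max(0, 0.000) = 0.000
¬(β ⊙ ¬β) = 1 − 0.000 = 1.000
β ∨ ¬(β ⊙ ¬β) = max(0.608, 1.000) = 1.000
(¬(¬(β ∨ β) ⊙ α) ∨ α) ⇒ (β ∨ ¬(β ⊙ ¬β)) = min(1, 1 − 1.000 + 1.000) = min(1, 1.000) = 1.000
((¬(¬(β ∨ β) ⊙ α) ∨ α) ⇒ (β ∨ ¬(β ⊙ ¬β))) ⊙ β = max(0, 1.000 + 0.608 − 1) = max(0, 0.608) = 0.608

0.608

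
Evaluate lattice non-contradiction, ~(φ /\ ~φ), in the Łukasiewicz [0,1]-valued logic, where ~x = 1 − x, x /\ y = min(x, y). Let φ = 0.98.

~φ = 1 − 0.98 = 0.02
φ /\ ~φ = min(0.98, 0.02) = 0.02
~(φ /\ ~φ) = 1 − 0.02 = 0.98
(The value 0.98 < 1 shows this instance is not satisfied; not a Ł∞-tautology — its value is 1 − min(a, 1−a).)

0.98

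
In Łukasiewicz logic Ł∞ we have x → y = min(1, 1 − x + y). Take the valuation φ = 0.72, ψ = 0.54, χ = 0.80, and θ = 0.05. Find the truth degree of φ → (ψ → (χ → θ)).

χ → θ = min(1, 1 − 0.80 + 0.05) = min(1, 0.25) = 0.25
ψ → (χ → θ) = min(1, 1 − 0.54 + 0.25) = min(1, 0.71) = 0.71
φ → (ψ → (χ → θ)) = min(1, 1 − 0.72 + 0.71) = min(1, 0.99) = 0.99

0.99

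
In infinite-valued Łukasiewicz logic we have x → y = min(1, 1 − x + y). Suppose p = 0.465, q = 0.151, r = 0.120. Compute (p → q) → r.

0.434

p → q = min(1, 1 − 0.465 + 0.151) = min(1, 0.686) = 0.686
(p → q) → r = min(1, 1 − 0.686 + 0.120) = min(1, 0.434) = 0.434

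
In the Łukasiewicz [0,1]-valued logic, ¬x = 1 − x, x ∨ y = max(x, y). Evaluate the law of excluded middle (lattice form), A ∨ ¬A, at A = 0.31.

0.69

¬A = 1 − 0.31 = 0.69
A ∨ ¬A = max(0.31, 0.69) = 0.69
(The value 0.69 < 1 shows this instance is not satisfied; not a Ł∞-tautology — its value is max(a, 1−a).)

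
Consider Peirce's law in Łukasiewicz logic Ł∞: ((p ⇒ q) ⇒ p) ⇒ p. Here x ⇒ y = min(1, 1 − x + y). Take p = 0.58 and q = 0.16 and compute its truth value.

p ⇒ q = min(1, 1 − 0.58 + 0.16) = min(1, 0.58) = 0.58
(p ⇒ q) ⇒ p = min(1, 1 − 0.58 + 0.58) = min(1, 1.00) = 1.00
((p ⇒ q) ⇒ p) ⇒ p = min(1, 1 − 1.00 + 0.58) = min(1, 0.58) = 0.58
(The value 0.58 < 1 shows this instance is not satisfied; not a Ł∞-tautology in general.)

0.58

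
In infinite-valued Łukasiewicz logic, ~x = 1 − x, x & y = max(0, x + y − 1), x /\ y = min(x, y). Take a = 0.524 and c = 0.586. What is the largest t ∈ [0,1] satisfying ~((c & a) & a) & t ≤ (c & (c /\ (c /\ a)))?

c & a = max(0, 0.586 + 0.524 − 1) = max(0, 0.110) = 0.110
(c & a) & a = max(0, 0.110 + 0.524 − 1) = max(0, -0.366) = 0.000
~((c & a) & a) = 1 − 0.000 = 1.000
So the left factor is ~((c & a) & a) = 1.000.
c /\ a = min(0.586, 0.524) = 0.524
c /\ (c /\ a) = min(0.586, 0.524) = 0.524
c & (c /\ (c /\ a)) = max(0, 0.586 + 0.524 − 1) = max(0, 0.110) = 0.110
So the right-hand bound is c & (c /\ (c /\ a)) = 0.110.
The residuum of the Łukasiewicz t-norm gives the supremum: min(1, 1 − 1.000 + 0.110).
1 − 1.000 + 0.110 = 0.110, so t = min(1, 0.110) = 0.110.
Check: 1.000 & 0.110 = max(0, 0.110) = 0.110 ≤ 0.110.

0.110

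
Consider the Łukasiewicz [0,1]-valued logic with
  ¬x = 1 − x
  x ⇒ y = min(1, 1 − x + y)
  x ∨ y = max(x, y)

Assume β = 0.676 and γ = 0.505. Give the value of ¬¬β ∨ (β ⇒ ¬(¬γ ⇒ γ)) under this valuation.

¬β = 1 − 0.676 = 0.324
¬¬β = 1 − 0.324 = 0.676
¬γ = 1 − 0.505 = 0.495
¬γ ⇒ γ = min(1, 1 − 0.495 + 0.505) = min(1, 1.010) = 1.000
¬(¬γ ⇒ γ) = 1 − 1.000 = 0.000
β ⇒ ¬(¬γ ⇒ γ) = min(1, 1 − 0.676 + 0.000) = min(1, 0.324) = 0.324
¬¬β ∨ (β ⇒ ¬(¬γ ⇒ γ)) = max(0.676, 0.324) = 0.676

0.676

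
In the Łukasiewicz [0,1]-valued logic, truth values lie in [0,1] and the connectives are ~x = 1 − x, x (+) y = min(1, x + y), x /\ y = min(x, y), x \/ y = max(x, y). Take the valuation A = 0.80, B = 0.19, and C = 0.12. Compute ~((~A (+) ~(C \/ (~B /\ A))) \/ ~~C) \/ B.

~A = 1 − 0.80 = 0.20
~B = 1 − 0.19 = 0.81
~B /\ A = min(0.81, 0.80) = 0.80
C \/ (~B /\ A) = max(0.12, 0.80) = 0.80
~(C \/ (~B /\ A)) = 1 − 0.80 = 0.20
~A (+) ~(C \/ (~B /\ A)) = min(1, 0.20 + 0.20) = min(1, 0.40) = 0.40
~C = 1 − 0.12 = 0.88
~~C = 1 − 0.88 = 0.12
(~A (+) ~(C \/ (~B /\ A))) \/ ~~C = max(0.40, 0.12) = 0.40
~((~A (+) ~(C \/ (~B /\ A))) \/ ~~C) = 1 − 0.40 = 0.60
~((~A (+) ~(C \/ (~B /\ A))) \/ ~~C) \/ B = max(0.60, 0.19) = 0.60

0.60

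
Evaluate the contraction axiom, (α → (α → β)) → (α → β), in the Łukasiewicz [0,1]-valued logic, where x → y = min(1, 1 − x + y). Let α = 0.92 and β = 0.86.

α → β = min(1, 1 − 0.92 + 0.86) = min(1, 0.94) = 0.94
α → (α → β) = min(1, 1 − 0.92 + 0.94) = min(1, 1.02) = 1.00
(α → (α → β)) → (α → β) = min(1, 1 − 1.00 + 0.94) = min(1, 0.94) = 0.94
(The value 0.94 < 1 shows this instance is not satisfied; fails in Ł∞ (the t-norm is not idempotent).)

0.94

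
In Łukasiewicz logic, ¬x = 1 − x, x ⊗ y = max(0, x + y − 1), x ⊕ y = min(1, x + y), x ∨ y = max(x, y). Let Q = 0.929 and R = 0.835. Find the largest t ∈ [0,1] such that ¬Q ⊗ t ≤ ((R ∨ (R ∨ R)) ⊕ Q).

1.000

¬Q = 1 − 0.929 = 0.071
So the left factor is ¬Q = 0.071.
R ∨ R = max(0.835, 0.835) = 0.835
R ∨ (R ∨ R) = max(0.835, 0.835) = 0.835
(R ∨ (R ∨ R)) ⊕ Q = min(1, 0.835 + 0.929) = min(1, 1.764) = 1.000
So the right-hand bound is (R ∨ (R ∨ R)) ⊕ Q = 1.000.
The residuum of the Łukasiewicz t-norm gives the supremum: min(1, 1 − 0.071 + 1.000).
1 − 0.071 + 1.000 = 1.929, so t = min(1, 1.929) = 1.000.
Check: 0.071 ⊗ 1.000 = max(0, 0.071) = 0.071 ≤ 1.000.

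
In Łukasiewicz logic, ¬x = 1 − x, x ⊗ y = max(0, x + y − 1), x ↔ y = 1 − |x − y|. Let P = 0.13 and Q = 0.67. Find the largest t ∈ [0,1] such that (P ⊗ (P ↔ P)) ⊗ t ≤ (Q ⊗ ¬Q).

0.87

P ↔ P = 1 − |0.13 − 0.13| = 1 − 0.00 = 1.00
P ⊗ (P ↔ P) = max(0, 0.13 + 1.00 − 1) = max(0, 0.13) = 0.13
So the left factor is P ⊗ (P ↔ P) = 0.13.
¬Q = 1 − 0.67 = 0.33
Q ⊗ ¬Q = max(0, 0.67 + 0.33 − 1) = max(0, 0.00) = 0.00
So the right-hand bound is Q ⊗ ¬Q = 0.00.
The residuum of the Łukasiewicz t-norm gives the supremum: min(1, 1 − 0.13 + 0.00).
1 − 0.13 + 0.00 = 0.87, so t = min(1, 0.87) = 0.87.
Check: 0.13 ⊗ 0.87 = max(0, 0.00) = 0.00 ≤ 0.00.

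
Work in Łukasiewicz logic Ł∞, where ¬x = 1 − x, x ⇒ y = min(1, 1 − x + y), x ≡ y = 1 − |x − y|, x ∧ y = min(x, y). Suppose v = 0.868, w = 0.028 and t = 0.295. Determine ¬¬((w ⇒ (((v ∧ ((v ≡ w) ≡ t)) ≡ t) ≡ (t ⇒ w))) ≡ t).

0.295

v ≡ w = 1 − |0.868 − 0.028| = 1 − 0.840 = 0.160
(v ≡ w) ≡ t = 1 − |0.160 − 0.295| = 1 − 0.135 = 0.865
v ∧ ((v ≡ w) ≡ t) = min(0.868, 0.865) = 0.865
(v ∧ ((v ≡ w) ≡ t)) ≡ t = 1 − |0.865 − 0.295| = 1 − 0.570 = 0.430
t ⇒ w = min(1, 1 − 0.295 + 0.028) = min(1, 0.733) = 0.733
((v ∧ ((v ≡ w) ≡ t)) ≡ t) ≡ (t ⇒ w) = 1 − |0.430 − 0.733| = 1 − 0.303 = 0.697
w ⇒ (((v ∧ ((v ≡ w) ≡ t)) ≡ t) ≡ (t ⇒ w)) = min(1, 1 − 0.028 + 0.697) = min(1, 1.669) = 1.000
(w ⇒ (((v ∧ ((v ≡ w) ≡ t)) ≡ t) ≡ (t ⇒ w))) ≡ t = 1 − |1.000 − 0.295| = 1 − 0.705 = 0.295
¬((w ⇒ (((v ∧ ((v ≡ w) ≡ t)) ≡ t) ≡ (t ⇒ w))) ≡ t) = 1 − 0.295 = 0.705
¬¬((w ⇒ (((v ∧ ((v ≡ w) ≡ t)) ≡ t) ≡ (t ⇒ w))) ≡ t) = 1 − 0.705 = 0.295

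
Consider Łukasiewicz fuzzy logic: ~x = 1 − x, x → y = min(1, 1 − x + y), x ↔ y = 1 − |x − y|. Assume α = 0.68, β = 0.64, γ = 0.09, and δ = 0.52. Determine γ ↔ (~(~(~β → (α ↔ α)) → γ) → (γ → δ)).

0.09

~β = 1 − 0.64 = 0.36
α ↔ α = 1 − |0.68 − 0.68| = 1 − 0.00 = 1.00
~β → (α ↔ α) = min(1, 1 − 0.36 + 1.00) = min(1, 1.64) = 1.00
~(~β → (α ↔ α)) = 1 − 1.00 = 0.00
~(~β → (α ↔ α)) → γ = min(1, 1 − 0.00 + 0.09) = min(1, 1.09) = 1.00
~(~(~β → (α ↔ α)) → γ) = 1 − 1.00 = 0.00
γ → δ = min(1, 1 − 0.09 + 0.52) = min(1, 1.43) = 1.00
~(~(~β → (α ↔ α)) → γ) → (γ → δ) = min(1, 1 − 0.00 + 1.00) = min(1, 2.00) = 1.00
γ ↔ (~(~(~β → (α ↔ α)) → γ) → (γ → δ)) = 1 − |0.09 − 1.00| = 1 − 0.91 = 0.09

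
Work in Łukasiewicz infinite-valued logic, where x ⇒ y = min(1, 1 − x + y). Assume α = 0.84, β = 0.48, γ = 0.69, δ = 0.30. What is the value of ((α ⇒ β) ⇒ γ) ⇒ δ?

0.30

α ⇒ β = min(1, 1 − 0.84 + 0.48) = min(1, 0.64) = 0.64
(α ⇒ β) ⇒ γ = min(1, 1 − 0.64 + 0.69) = min(1, 1.05) = 1.00
((α ⇒ β) ⇒ γ) ⇒ δ = min(1, 1 − 1.00 + 0.30) = min(1, 0.30) = 0.30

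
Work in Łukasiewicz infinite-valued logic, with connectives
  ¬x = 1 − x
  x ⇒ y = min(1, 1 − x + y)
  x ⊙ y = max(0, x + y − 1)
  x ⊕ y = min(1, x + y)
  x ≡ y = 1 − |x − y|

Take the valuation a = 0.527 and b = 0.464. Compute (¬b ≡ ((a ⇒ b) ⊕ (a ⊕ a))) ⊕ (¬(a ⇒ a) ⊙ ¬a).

0.536

¬b = 1 − 0.464 = 0.536
a ⇒ b = min(1, 1 − 0.527 + 0.464) = min(1, 0.937) = 0.937
a ⊕ a = min(1, 0.527 + 0.527) = min(1, 1.054) = 1.000
(a ⇒ b) ⊕ (a ⊕ a) = min(1, 0.937 + 1.000) = min(1, 1.937) = 1.000
¬b ≡ ((a ⇒ b) ⊕ (a ⊕ a)) = 1 − |0.536 − 1.000| = 1 − 0.464 = 0.536
a ⇒ a = min(1, 1 − 0.527 + 0.527) = min(1, 1.000) = 1.000
¬(a ⇒ a) = 1 − 1.000 = 0.000
¬a = 1 − 0.527 = 0.473
¬(a ⇒ a) ⊙ ¬a = max(0, 0.000 + 0.473 − 1) = max(0, -0.527) = 0.000
(¬b ≡ ((a ⇒ b) ⊕ (a ⊕ a))) ⊕ (¬(a ⇒ a) ⊙ ¬a) = min(1, 0.536 + 0.000) = min(1, 0.536) = 0.536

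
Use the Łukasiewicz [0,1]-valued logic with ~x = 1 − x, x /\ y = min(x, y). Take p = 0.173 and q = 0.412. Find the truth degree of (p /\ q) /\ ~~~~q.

p /\ q = min(0.173, 0.412) = 0.173
~q = 1 − 0.412 = 0.588
~~q = 1 − 0.588 = 0.412
~~~q = 1 − 0.412 = 0.588
~~~~q = 1 − 0.588 = 0.412
(p /\ q) /\ ~~~~q = min(0.173, 0.412) = 0.173

0.173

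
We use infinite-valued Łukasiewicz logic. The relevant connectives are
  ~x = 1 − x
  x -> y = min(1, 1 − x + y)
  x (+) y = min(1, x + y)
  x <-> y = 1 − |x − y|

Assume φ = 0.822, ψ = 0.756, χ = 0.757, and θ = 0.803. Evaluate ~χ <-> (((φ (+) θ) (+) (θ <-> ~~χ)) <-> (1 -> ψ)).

~χ = 1 − 0.757 = 0.243
φ (+) θ = min(1, 0.822 + 0.803) = min(1, 1.625) = 1.000
~~χ = 1 − 0.243 = 0.757
θ <-> ~~χ = 1 − |0.803 − 0.757| = 1 − 0.046 = 0.954
(φ (+) θ) (+) (θ <-> ~~χ) = min(1, 1.000 + 0.954) = min(1, 1.954) = 1.000
1 -> ψ = min(1, 1 − 1.000 + 0.756) = min(1, 0.756) = 0.756
((φ (+) θ) (+) (θ <-> ~~χ)) <-> (1 -> ψ) = 1 − |1.000 − 0.756| = 1 − 0.244 = 0.756
~χ <-> (((φ (+) θ) (+) (θ <-> ~~χ)) <-> (1 -> ψ)) = 1 − |0.243 − 0.756| = 1 − 0.513 = 0.487

0.487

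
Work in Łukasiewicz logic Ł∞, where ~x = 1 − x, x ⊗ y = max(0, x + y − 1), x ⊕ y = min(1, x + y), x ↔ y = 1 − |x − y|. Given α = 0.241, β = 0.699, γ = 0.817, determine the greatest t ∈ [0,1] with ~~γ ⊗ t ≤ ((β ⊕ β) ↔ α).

~γ = 1 − 0.817 = 0.183
~~γ = 1 − 0.183 = 0.817
So the left factor is ~~γ = 0.817.
β ⊕ β = min(1, 0.699 + 0.699) = min(1, 1.398) = 1.000
(β ⊕ β) ↔ α = 1 − |1.000 − 0.241| = 1 − 0.759 = 0.241
So the right-hand bound is (β ⊕ β) ↔ α = 0.241.
The residuum of the Łukasiewicz t-norm gives the supremum: min(1, 1 − 0.817 + 0.241).
1 − 0.817 + 0.241 = 0.424, so t = min(1, 0.424) = 0.424.
Check: 0.817 ⊗ 0.424 = max(0, 0.241) = 0.241 ≤ 0.241.

0.424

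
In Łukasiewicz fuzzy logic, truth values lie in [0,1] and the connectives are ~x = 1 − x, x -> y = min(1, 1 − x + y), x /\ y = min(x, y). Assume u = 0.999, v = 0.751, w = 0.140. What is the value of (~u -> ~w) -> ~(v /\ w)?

0.860

~u = 1 − 0.999 = 0.001
~w = 1 − 0.140 = 0.860
~u -> ~w = min(1, 1 − 0.001 + 0.860) = min(1, 1.859) = 1.000
v /\ w = min(0.751, 0.140) = 0.140
~(v /\ w) = 1 − 0.140 = 0.860
(~u -> ~w) -> ~(v /\ w) = min(1, 1 − 1.000 + 0.860) = min(1, 0.860) = 0.860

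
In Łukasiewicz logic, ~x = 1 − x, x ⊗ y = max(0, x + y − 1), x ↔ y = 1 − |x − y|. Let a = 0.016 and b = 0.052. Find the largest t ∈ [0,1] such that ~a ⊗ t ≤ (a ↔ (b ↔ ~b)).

0.928

~a = 1 − 0.016 = 0.984
So the left factor is ~a = 0.984.
~b = 1 − 0.052 = 0.948
b ↔ ~b = 1 − |0.052 − 0.948| = 1 − 0.896 = 0.104
a ↔ (b ↔ ~b) = 1 − |0.016 − 0.104| = 1 − 0.088 = 0.912
So the right-hand bound is a ↔ (b ↔ ~b) = 0.912.
The residuum of the Łukasiewicz t-norm gives the supremum: min(1, 1 − 0.984 + 0.912).
1 − 0.984 + 0.912 = 0.928, so t = min(1, 0.928) = 0.928.
Check: 0.984 ⊗ 0.928 = max(0, 0.912) = 0.912 ≤ 0.912.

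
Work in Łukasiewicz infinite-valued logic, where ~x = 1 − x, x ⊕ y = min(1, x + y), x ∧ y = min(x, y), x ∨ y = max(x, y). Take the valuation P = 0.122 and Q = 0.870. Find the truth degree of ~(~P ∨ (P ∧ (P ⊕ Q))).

~P = 1 − 0.122 = 0.878
P ⊕ Q = min(1, 0.122 + 0.870) = min(1, 0.992) = 0.992
P ∧ (P ⊕ Q) = min(0.122, 0.992) = 0.122
~P ∨ (P ∧ (P ⊕ Q)) = max(0.878, 0.122) = 0.878
~(~P ∨ (P ∧ (P ⊕ Q))) = 1 − 0.878 = 0.122

0.122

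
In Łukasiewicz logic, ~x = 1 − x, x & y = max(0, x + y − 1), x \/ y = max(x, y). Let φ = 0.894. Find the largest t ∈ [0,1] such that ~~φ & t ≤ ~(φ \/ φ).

~φ = 1 − 0.894 = 0.106
~~φ = 1 − 0.106 = 0.894
So the left factor is ~~φ = 0.894.
φ \/ φ = max(0.894, 0.894) = 0.894
~(φ \/ φ) = 1 − 0.894 = 0.106
So the right-hand bound is ~(φ \/ φ) = 0.106.
The residuum of the Łukasiewicz t-norm gives the supremum: min(1, 1 − 0.894 + 0.106).
1 − 0.894 + 0.106 = 0.212, so t = min(1, 0.212) = 0.212.
Check: 0.894 & 0.212 = max(0, 0.106) = 0.106 ≤ 0.106.

0.212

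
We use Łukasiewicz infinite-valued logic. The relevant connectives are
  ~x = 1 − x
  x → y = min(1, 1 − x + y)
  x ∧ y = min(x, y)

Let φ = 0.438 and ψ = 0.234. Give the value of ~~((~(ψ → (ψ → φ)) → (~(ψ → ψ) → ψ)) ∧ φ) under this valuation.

0.438

ψ → φ = min(1, 1 − 0.234 + 0.438) = min(1, 1.204) = 1.000
ψ → (ψ → φ) = min(1, 1 − 0.234 + 1.000) = min(1, 1.766) = 1.000
~(ψ → (ψ → φ)) = 1 − 1.000 = 0.000
ψ → ψ = min(1, 1 − 0.234 + 0.234) = min(1, 1.000) = 1.000
~(ψ → ψ) = 1 − 1.000 = 0.000
~(ψ → ψ) → ψ = min(1, 1 − 0.000 + 0.234) = min(1, 1.234) = 1.000
~(ψ → (ψ → φ)) → (~(ψ → ψ) → ψ) = min(1, 1 − 0.000 + 1.000) = min(1, 2.000) = 1.000
(~(ψ → (ψ → φ)) → (~(ψ → ψ) → ψ)) ∧ φ = min(1.000, 0.438) = 0.438
~((~(ψ → (ψ → φ)) → (~(ψ → ψ) → ψ)) ∧ φ) = 1 − 0.438 = 0.562
~~((~(ψ → (ψ → φ)) → (~(ψ → ψ) → ψ)) ∧ φ) = 1 − 0.562 = 0.438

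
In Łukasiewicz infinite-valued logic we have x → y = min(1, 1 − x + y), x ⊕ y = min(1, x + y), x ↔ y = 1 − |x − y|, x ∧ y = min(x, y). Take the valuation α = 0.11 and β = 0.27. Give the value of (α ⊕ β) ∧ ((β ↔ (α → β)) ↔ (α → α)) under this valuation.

α ⊕ β = min(1, 0.11 + 0.27) = min(1, 0.38) = 0.38
α → β = min(1, 1 − 0.11 + 0.27) = min(1, 1.16) = 1.00
β ↔ (α → β) = 1 − |0.27 − 1.00| = 1 − 0.73 = 0.27
α → α = min(1, 1 − 0.11 + 0.11) = min(1, 1.00) = 1.00
(β ↔ (α → β)) ↔ (α → α) = 1 − |0.27 − 1.00| = 1 − 0.73 = 0.27
(α ⊕ β) ∧ ((β ↔ (α → β)) ↔ (α → α)) = min(0.38, 0.27) = 0.27

0.27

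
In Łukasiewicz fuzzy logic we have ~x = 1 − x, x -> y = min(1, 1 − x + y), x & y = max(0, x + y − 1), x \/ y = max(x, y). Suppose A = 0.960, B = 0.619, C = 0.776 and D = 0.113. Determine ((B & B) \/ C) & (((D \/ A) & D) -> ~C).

0.776

B & B = max(0, 0.619 + 0.619 − 1) = max(0, 0.238) = 0.238
(B & B) \/ C = max(0.238, 0.776) = 0.776
D \/ A = max(0.113, 0.960) = 0.960
(D \/ A) & D = max(0, 0.960 + 0.113 − 1) = max(0, 0.073) = 0.073
~C = 1 − 0.776 = 0.224
((D \/ A) & D) -> ~C = min(1, 1 − 0.073 + 0.224) = min(1, 1.151) = 1.000
((B & B) \/ C) & (((D \/ A) & D) -> ~C) = max(0, 0.776 + 1.000 − 1) = max(0, 0.776) = 0.776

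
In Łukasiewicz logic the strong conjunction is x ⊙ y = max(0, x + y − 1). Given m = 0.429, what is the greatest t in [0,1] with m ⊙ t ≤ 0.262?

0.833

The residuum of the Łukasiewicz t-norm gives the supremum: min(1, 1 − 0.429 + 0.262).
1 − 0.429 + 0.262 = 0.833, so t = min(1, 0.833) = 0.833.
Check: 0.429 ⊙ 0.833 = max(0, 0.262) = 0.262 ≤ 0.262.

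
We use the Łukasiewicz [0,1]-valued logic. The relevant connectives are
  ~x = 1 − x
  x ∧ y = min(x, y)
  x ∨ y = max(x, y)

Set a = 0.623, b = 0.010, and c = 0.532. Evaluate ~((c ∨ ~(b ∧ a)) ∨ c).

0.010

b ∧ a = min(0.010, 0.623) = 0.010
~(b ∧ a) = 1 − 0.010 = 0.990
c ∨ ~(b ∧ a) = max(0.532, 0.990) = 0.990
(c ∨ ~(b ∧ a)) ∨ c = max(0.990, 0.532) = 0.990
~((c ∨ ~(b ∧ a)) ∨ c) = 1 − 0.990 = 0.010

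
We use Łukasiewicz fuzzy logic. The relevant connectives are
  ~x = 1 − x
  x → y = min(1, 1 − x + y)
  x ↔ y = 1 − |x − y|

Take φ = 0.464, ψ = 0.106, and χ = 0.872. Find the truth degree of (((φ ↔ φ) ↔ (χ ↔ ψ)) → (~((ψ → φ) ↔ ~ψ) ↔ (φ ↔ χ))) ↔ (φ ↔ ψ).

0.642

φ ↔ φ = 1 − |0.464 − 0.464| = 1 − 0.000 = 1.000
χ ↔ ψ = 1 − |0.872 − 0.106| = 1 − 0.766 = 0.234
(φ ↔ φ) ↔ (χ ↔ ψ) = 1 − |1.000 − 0.234| = 1 − 0.766 = 0.234
ψ → φ = min(1, 1 − 0.106 + 0.464) = min(1, 1.358) = 1.000
~ψ = 1 − 0.106 = 0.894
(ψ → φ) ↔ ~ψ = 1 − |1.000 − 0.894| = 1 − 0.106 = 0.894
~((ψ → φ) ↔ ~ψ) = 1 − 0.894 = 0.106
φ ↔ χ = 1 − |0.464 − 0.872| = 1 − 0.408 = 0.592
~((ψ → φ) ↔ ~ψ) ↔ (φ ↔ χ) = 1 − |0.106 − 0.592| = 1 − 0.486 = 0.514
((φ ↔ φ) ↔ (χ ↔ ψ)) → (~((ψ → φ) ↔ ~ψ) ↔ (φ ↔ χ)) = min(1, 1 − 0.234 + 0.514) = min(1, 1.280) = 1.000
φ ↔ ψ = 1 − |0.464 − 0.106| = 1 − 0.358 = 0.642
(((φ ↔ φ) ↔ (χ ↔ ψ)) → (~((ψ → φ) ↔ ~ψ) ↔ (φ ↔ χ))) ↔ (φ ↔ ψ) = 1 − |1.000 − 0.642| = 1 − 0.358 = 0.642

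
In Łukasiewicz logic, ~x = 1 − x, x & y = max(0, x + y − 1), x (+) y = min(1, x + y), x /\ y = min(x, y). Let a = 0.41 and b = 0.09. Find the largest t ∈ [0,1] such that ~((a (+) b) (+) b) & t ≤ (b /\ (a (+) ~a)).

a (+) b = min(1, 0.41 + 0.09) = min(1, 0.50) = 0.50
(a (+) b) (+) b = min(1, 0.50 + 0.09) = min(1, 0.59) = 0.59
~((a (+) b) (+) b) = 1 − 0.59 = 0.41
So the left factor is ~((a (+) b) (+) b) = 0.41.
~a = 1 − 0.41 = 0.59
a (+) ~a = min(1, 0.41 + 0.59) = min(1, 1.00) = 1.00
b /\ (a (+) ~a) = min(0.09, 1.00) = 0.09
So the right-hand bound is b /\ (a (+) ~a) = 0.09.
The residuum of the Łukasiewicz t-norm gives the supremum: min(1, 1 − 0.41 + 0.09).
1 − 0.41 + 0.09 = 0.68, so t = min(1, 0.68) = 0.68.
Check: 0.41 & 0.68 = max(0, 0.09) = 0.09 ≤ 0.09.

0.68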